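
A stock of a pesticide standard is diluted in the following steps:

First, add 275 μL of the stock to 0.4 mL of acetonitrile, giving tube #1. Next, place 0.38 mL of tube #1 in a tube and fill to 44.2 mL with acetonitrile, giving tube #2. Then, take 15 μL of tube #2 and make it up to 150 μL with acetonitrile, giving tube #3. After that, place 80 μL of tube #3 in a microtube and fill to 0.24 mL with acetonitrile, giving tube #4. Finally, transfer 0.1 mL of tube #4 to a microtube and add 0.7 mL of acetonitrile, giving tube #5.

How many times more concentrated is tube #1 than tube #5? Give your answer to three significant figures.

2.79 × 10^4

Step 1: 275 μL + 0.4 mL = 675 μL total → factor 675/275 = 2.4545
Step 2: 0.38 mL brought to 44.2 mL → factor 44.2/0.38 = 116.32
Step 3: 15 μL brought to 150 μL → factor 150/15 = 10
Step 4: 80 μL brought to 0.24 mL → factor 240/80 = 3
Step 5: 0.1 mL + 0.7 mL = 0.8 mL total → factor 0.8/0.1 = 8
Dilution factor to tube #1 = 2.4545; to tube #5 = 68521
[tube #1]/[tube #5] = (factor to tube #5)/(factor to tube #1) = 68521/2.4545 = 2.79 × 10^4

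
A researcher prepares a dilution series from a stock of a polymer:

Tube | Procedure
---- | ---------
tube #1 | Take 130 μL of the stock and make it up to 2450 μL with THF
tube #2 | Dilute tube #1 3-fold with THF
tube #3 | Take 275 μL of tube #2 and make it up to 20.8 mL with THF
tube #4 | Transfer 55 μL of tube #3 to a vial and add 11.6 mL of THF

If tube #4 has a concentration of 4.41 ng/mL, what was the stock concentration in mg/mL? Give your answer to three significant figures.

4.00 mg/mL

Step 1: 130 μL brought to 2450 μL → factor 2450/130 = 18.846
Step 2: 3-fold → factor 3
Step 3: 275 μL brought to 20.8 mL → factor 20800/275 = 75.636
Step 4: 55 μL + 11.6 mL = 11655 μL total → factor 11655/55 = 211.91
Overall dilution factor = 18.846 × 3 × 75.636 × 211.91 = 9.062 × 10^5
Stock = 4.41 ng/mL × 9.062 × 10^5 = 3.996 × 10^6 ng/mL = 4.00 mg/mL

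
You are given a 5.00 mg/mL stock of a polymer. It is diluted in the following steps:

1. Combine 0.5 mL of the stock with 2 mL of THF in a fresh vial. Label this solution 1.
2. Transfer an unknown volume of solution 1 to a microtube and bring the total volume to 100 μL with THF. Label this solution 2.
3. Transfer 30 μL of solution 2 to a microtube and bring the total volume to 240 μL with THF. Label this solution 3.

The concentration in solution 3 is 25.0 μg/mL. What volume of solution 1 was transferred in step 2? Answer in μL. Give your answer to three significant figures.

Step 1: 0.5 mL + 2 mL = 2.5 mL total → factor 2.5/0.5 = 5
Step 2: v brought to 100 μL → factor = 100 μL/v
Step 3: 30 μL brought to 240 μL → factor 240/30 = 8
Product of known-step factors = 40
Overall factor = 5.00 mg/mL / (25.0 μg/mL) = 200
Step-2 factor = 200 / 40 = 5
v = 100 μL / 5 = 20.0 μL

20.0 μL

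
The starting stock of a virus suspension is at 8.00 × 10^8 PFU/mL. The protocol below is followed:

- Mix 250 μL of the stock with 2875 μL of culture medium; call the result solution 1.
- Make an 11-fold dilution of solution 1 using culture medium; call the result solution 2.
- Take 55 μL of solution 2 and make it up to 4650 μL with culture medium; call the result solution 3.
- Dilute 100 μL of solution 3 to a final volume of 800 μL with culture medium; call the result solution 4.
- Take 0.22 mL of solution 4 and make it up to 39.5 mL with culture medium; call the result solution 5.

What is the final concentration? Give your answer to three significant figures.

47.9 PFU/mL

Step 1: 250 μL + 2875 μL = 3125 μL total → factor 3125/250 = 12.5
Step 2: 11-fold → factor 11
Step 3: 55 μL brought to 4650 μL → factor 4650/55 = 84.545
Step 4: 100 μL brought to 800 μL → factor 800/100 = 8
Step 5: 0.22 mL brought to 39.5 mL → factor 39.5/0.22 = 179.55
Overall dilution factor = 12.5 × 11 × 84.545 × 8 × 179.55 = 1.6698 × 10^7
Final = 8.00 × 10^8 PFU/mL / 1.6698 × 10^7 = 47.9 PFU/mL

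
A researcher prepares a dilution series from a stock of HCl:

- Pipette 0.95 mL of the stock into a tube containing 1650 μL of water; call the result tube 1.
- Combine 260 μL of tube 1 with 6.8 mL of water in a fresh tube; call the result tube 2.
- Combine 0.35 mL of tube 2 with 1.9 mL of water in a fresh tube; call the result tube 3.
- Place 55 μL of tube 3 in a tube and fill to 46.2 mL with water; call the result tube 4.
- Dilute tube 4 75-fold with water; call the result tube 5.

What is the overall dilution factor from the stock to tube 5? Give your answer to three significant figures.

3.01 × 10^7

Step 1: 0.95 mL + 1650 μL = 2.6 mL total → factor 2.6/0.95 = 2.7368
Step 2: 260 μL + 6.8 mL = 7060 μL total → factor 7060/260 = 27.154
Step 3: 0.35 mL + 1.9 mL = 2.25 mL total → factor 2.25/0.35 = 6.4286
Step 4: 55 μL brought to 46.2 mL → factor 46200/55 = 840
Step 5: 75-fold → factor 75
Overall dilution factor = 2.7368 × 27.154 × 6.4286 × 840 × 75 = 3.0098 × 10^7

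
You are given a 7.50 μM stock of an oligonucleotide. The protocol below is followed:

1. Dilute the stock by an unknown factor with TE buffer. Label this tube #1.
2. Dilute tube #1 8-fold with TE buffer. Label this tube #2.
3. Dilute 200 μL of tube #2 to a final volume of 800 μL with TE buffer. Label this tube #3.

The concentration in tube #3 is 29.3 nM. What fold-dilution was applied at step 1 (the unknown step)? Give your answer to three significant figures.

Step 1: unknown factor x
Step 2: 8-fold → factor 8
Step 3: 200 μL brought to 800 μL → factor 800/200 = 4
Product of known-step factors = 32
Overall factor = 7.50 μM / (29.3 nM) = 255.97
x = 255.97 / 32 = 8.00

8.00-fold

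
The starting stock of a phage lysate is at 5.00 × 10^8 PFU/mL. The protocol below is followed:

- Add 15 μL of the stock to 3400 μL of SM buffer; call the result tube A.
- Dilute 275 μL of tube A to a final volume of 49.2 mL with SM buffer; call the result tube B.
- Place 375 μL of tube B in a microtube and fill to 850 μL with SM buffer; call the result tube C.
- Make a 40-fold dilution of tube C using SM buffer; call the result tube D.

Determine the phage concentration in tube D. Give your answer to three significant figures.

Step 1: 15 μL + 3400 μL = 3415 μL total → factor 3415/15 = 227.67
Step 2: 275 μL brought to 49.2 mL → factor 49200/275 = 178.91
Step 3: 375 μL brought to 850 μL → factor 850/375 = 2.2667
Step 4: 40-fold → factor 40
Overall dilution factor = 227.67 × 178.91 × 2.2667 × 40 = 3.693 × 10^6
Final = 5.00 × 10^8 PFU/mL / 3.693 × 10^6 = 135 PFU/mL

135 PFU/mL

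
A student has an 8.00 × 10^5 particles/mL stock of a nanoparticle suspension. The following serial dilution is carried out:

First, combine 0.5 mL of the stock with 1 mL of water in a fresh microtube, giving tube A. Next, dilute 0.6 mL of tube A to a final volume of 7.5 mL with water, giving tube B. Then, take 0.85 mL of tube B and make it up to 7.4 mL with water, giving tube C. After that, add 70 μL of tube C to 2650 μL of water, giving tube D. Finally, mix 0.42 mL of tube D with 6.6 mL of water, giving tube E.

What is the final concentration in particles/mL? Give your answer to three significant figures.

3.77 particles/mL

Step 1: 0.5 mL + 1 mL = 1.5 mL total → factor 1.5/0.5 = 3
Step 2: 0.6 mL brought to 7.5 mL → factor 7.5/0.6 = 12.5
Step 3: 0.85 mL brought to 7.4 mL → factor 7.4/0.85 = 8.7059
Step 4: 70 μL + 2650 μL = 2720 μL total → factor 2720/70 = 38.857
Step 5: 0.42 mL + 6.6 mL = 7.02 mL total → factor 7.02/0.42 = 16.714
Overall dilution factor = 3 × 12.5 × 8.7059 × 38.857 × 16.714 = 2.1203 × 10^5
Final = 8.00 × 10^5 particles/mL / 2.1203 × 10^5 = 3.77 particles/mL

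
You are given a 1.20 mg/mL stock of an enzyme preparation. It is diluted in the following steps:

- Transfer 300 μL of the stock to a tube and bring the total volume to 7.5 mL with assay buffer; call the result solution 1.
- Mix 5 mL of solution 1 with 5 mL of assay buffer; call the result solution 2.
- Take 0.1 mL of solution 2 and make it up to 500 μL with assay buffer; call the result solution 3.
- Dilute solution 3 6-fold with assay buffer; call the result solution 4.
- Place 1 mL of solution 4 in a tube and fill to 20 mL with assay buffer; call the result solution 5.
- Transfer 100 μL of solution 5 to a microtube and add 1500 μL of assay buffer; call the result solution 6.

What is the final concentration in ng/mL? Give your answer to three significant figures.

Step 1: 300 μL brought to 7.5 mL → factor 7500/300 = 25
Step 2: 5 mL + 5 mL = 10 mL total → factor 10/5 = 2
Step 3: 0.1 mL brought to 500 μL → factor 0.5/0.1 = 5
Step 4: 6-fold → factor 6
Step 5: 1 mL brought to 20 mL → factor 20/1 = 20
Step 6: 100 μL + 1500 μL = 1600 μL total → factor 1600/100 = 16
Overall dilution factor = 25 × 2 × 5 × 6 × 20 × 16 = 4.8 × 10^5
Final = 1.20 mg/mL / 4.8 × 10^5 = 2.500 × 10^-6 mg/mL = 2.50 ng/mL

2.50 ng/mL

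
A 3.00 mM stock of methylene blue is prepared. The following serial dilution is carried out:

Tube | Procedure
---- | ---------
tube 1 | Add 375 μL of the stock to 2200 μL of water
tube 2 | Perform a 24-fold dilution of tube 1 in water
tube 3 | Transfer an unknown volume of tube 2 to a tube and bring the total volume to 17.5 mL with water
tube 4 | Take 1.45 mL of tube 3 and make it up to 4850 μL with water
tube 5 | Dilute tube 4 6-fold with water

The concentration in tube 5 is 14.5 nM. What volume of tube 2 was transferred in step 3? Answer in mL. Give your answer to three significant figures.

0.280 mL

Step 1: 375 μL + 2200 μL = 2575 μL total → factor 2575/375 = 6.8667
Step 2: 24-fold → factor 24
Step 3: v brought to 17.5 mL → factor = 17.5 mL/v
Step 4: 1.45 mL brought to 4850 μL → factor 4.85/1.45 = 3.3448
Step 5: 6-fold → factor 6
Product of known-step factors = 3307.4
Overall factor = 3.00 mM / (14.5 nM) = 2.069 × 10^5
Step-3 factor = 2.069 × 10^5 / 3307.4 = 62.556
v = 17.5 mL / 62.556 = 0.280 mL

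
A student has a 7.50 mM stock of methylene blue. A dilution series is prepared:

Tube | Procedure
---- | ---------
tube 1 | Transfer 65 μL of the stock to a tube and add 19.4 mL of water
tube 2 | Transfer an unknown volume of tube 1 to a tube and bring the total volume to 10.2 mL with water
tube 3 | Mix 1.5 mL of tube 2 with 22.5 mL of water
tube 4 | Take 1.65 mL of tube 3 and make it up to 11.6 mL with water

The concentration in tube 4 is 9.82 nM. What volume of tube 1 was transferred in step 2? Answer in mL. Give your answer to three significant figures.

Step 1: 65 μL + 19.4 mL = 19465 μL total → factor 19465/65 = 299.46
Step 2: v brought to 10.2 mL → factor = 10.2 mL/v
Step 3: 1.5 mL + 22.5 mL = 24 mL total → factor 24/1.5 = 16
Step 4: 1.65 mL brought to 11.6 mL → factor 11.6/1.65 = 7.0303
Product of known-step factors = 33685
Overall factor = 7.50 mM / (9.82 nM) = 7.6375 × 10^5
Step-2 factor = 7.6375 × 10^5 / 33685 = 22.673
v = 10.2 mL / 22.673 = 0.450 mL

0.450 mL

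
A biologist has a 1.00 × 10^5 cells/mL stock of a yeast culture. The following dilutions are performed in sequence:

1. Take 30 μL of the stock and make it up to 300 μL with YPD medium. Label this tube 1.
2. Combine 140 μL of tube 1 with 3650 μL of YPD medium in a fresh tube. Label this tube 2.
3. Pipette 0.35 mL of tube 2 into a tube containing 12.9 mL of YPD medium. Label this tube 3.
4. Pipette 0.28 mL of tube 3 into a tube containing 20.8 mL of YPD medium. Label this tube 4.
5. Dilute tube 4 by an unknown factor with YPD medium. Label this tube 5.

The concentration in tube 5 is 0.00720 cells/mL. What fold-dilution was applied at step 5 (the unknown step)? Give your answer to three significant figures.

18.0-fold

Step 1: 30 μL brought to 300 μL → factor 300/30 = 10
Step 2: 140 μL + 3650 μL = 3790 μL total → factor 3790/140 = 27.071
Step 3: 0.35 mL + 12.9 mL = 13.25 mL total → factor 13.25/0.35 = 37.857
Step 4: 0.28 mL + 20.8 mL = 21.08 mL total → factor 21.08/0.28 = 75.286
Step 5: unknown factor x
Product of known-step factors = 7.7156 × 10^5
Overall factor = 1.00 × 10^5 cells/mL / (0.00720 cells/mL) = 1.3889 × 10^7
x = 1.3889 × 10^7 / 7.7156 × 10^5 = 18.0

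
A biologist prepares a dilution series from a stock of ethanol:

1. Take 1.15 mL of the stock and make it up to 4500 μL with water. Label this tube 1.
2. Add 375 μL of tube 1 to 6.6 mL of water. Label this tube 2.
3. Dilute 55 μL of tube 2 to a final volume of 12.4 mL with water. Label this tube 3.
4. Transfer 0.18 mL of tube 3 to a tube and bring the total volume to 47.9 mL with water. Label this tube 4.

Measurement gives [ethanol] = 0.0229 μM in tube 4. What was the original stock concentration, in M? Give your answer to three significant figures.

Step 1: 1.15 mL brought to 4500 μL → factor 4.5/1.15 = 3.913
Step 2: 375 μL + 6.6 mL = 6975 μL total → factor 6975/375 = 18.6
Step 3: 55 μL brought to 12.4 mL → factor 12400/55 = 225.45
Step 4: 0.18 mL brought to 47.9 mL → factor 47.9/0.18 = 266.11
Overall dilution factor = 3.913 × 18.6 × 225.45 × 266.11 = 4.3667 × 10^6
Stock = 0.0229 μM × 4.3667 × 10^6 = 1.000 × 10^5 μM = 0.100 M

0.100 M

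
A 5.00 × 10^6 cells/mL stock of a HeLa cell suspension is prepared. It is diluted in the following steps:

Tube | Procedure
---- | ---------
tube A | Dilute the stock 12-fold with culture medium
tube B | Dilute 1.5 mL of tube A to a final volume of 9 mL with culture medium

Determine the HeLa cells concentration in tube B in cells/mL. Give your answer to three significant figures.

6.94 × 10^4 cells/mL

Step 1: 12-fold → factor 12
Step 2: 1.5 mL brought to 9 mL → factor 9/1.5 = 6
Overall dilution factor = 12 × 6 = 72
Final = 5.00 × 10^6 cells/mL / 72 = 6.94 × 10^4 cells/mL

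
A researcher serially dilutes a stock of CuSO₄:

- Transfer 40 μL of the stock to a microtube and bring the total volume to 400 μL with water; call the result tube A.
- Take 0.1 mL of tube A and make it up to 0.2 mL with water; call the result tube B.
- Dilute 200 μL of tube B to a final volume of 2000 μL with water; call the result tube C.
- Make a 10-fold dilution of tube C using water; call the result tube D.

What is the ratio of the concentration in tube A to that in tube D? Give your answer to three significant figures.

Step 1: 40 μL brought to 400 μL → factor 400/40 = 10
Step 2: 0.1 mL brought to 0.2 mL → factor 0.2/0.1 = 2
Step 3: 200 μL brought to 2000 μL → factor 2000/200 = 10
Step 4: 10-fold → factor 10
Dilution factor to tube A = 10; to tube D = 2000
[tube A]/[tube D] = (factor to tube D)/(factor to tube A) = 2000/10 = 200

200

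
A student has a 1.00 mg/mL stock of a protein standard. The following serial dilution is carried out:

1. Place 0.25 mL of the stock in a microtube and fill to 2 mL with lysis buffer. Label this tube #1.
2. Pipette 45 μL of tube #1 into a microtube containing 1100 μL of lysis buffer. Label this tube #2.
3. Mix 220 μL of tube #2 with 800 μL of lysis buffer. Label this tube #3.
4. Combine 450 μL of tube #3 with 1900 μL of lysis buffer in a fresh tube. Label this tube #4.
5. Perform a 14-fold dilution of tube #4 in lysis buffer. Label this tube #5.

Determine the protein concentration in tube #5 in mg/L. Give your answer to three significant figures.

0.0145 mg/L

Step 1: 0.25 mL brought to 2 mL → factor 2/0.25 = 8
Step 2: 45 μL + 1100 μL = 1145 μL total → factor 1145/45 = 25.444
Step 3: 220 μL + 800 μL = 1020 μL total → factor 1020/220 = 4.6364
Step 4: 450 μL + 1900 μL = 2350 μL total → factor 2350/450 = 5.2222
Step 5: 14-fold → factor 14
Overall dilution factor = 8 × 25.444 × 4.6364 × 5.2222 × 14 = 68999
Final = 1.00 mg/mL / 68999 = 1.449 × 10^-5 mg/mL = 0.0145 mg/L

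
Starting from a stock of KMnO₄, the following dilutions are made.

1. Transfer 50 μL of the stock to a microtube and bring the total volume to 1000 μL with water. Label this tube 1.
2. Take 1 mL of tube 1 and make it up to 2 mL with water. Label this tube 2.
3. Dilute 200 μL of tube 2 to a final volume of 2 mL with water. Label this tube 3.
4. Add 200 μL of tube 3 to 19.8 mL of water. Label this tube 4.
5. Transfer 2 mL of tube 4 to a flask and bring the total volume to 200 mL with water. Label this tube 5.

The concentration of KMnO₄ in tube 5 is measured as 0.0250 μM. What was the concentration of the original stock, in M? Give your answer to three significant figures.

Step 1: 50 μL brought to 1000 μL → factor 1000/50 = 20
Step 2: 1 mL brought to 2 mL → factor 2/1 = 2
Step 3: 200 μL brought to 2 mL → factor 2000/200 = 10
Step 4: 200 μL + 19.8 mL = 20000 μL total → factor 20000/200 = 100
Step 5: 2 mL brought to 200 mL → factor 200/2 = 100
Overall dilution factor = 20 × 2 × 10 × 100 × 100 = 4 × 10^6
Stock = 0.0250 μM × 4 × 10^6 = 1.000 × 10^5 μM = 0.100 M

0.100 M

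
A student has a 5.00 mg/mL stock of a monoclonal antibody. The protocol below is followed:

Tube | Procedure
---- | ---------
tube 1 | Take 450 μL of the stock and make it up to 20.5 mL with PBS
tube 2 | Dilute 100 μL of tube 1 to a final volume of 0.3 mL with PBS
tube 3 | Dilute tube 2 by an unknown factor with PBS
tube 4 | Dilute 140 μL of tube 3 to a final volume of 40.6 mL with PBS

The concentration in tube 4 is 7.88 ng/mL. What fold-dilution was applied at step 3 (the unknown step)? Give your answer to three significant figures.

16.0-fold

Step 1: 450 μL brought to 20.5 mL → factor 20500/450 = 45.556
Step 2: 100 μL brought to 0.3 mL → factor 300/100 = 3
Step 3: unknown factor x
Step 4: 140 μL brought to 40.6 mL → factor 40600/140 = 290
Product of known-step factors = 39633
Overall factor = 5.00 mg/mL / (7.88 ng/mL) = 6.3452 × 10^5
x = 6.3452 × 10^5 / 39633 = 16.0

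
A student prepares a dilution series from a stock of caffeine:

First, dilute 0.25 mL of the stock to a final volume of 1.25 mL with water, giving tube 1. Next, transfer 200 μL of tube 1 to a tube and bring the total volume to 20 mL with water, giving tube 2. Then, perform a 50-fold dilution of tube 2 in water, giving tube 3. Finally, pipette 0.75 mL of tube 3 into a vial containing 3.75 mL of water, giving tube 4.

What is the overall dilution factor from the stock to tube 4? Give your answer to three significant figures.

1.50 × 10^5

Step 1: 0.25 mL brought to 1.25 mL → factor 1.25/0.25 = 5
Step 2: 200 μL brought to 20 mL → factor 20000/200 = 100
Step 3: 50-fold → factor 50
Step 4: 0.75 mL + 3.75 mL = 4.5 mL total → factor 4.5/0.75 = 6
Overall dilution factor = 5 × 100 × 50 × 6 = 1.5 × 10^5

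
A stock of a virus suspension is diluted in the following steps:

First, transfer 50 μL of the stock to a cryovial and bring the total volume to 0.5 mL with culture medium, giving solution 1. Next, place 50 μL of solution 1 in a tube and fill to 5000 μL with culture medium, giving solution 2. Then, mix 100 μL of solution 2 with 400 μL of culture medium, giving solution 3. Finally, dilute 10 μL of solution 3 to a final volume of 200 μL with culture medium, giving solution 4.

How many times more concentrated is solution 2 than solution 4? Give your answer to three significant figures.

Step 1: 50 μL brought to 0.5 mL → factor 500/50 = 10
Step 2: 50 μL brought to 5000 μL → factor 5000/50 = 100
Step 3: 100 μL + 400 μL = 500 μL total → factor 500/100 = 5
Step 4: 10 μL brought to 200 μL → factor 200/10 = 20
Dilution factor to solution 2 = 1000; to solution 4 = 1 × 10^5
[solution 2]/[solution 4] = (factor to solution 4)/(factor to solution 2) = 1 × 10^5/1000 = 100

100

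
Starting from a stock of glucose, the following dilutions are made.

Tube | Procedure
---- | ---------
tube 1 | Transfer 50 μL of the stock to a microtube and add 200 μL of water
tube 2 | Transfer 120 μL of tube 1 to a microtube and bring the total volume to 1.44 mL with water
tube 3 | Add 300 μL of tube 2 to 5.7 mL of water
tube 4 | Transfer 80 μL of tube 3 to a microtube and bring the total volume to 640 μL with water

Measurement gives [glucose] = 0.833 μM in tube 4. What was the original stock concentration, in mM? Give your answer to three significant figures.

8.00 mM

Step 1: 50 μL + 200 μL = 250 μL total → factor 250/50 = 5
Step 2: 120 μL brought to 1.44 mL → factor 1440/120 = 12
Step 3: 300 μL + 5.7 mL = 6000 μL total → factor 6000/300 = 20
Step 4: 80 μL brought to 640 μL → factor 640/80 = 8
Overall dilution factor = 5 × 12 × 20 × 8 = 9600
Stock = 0.833 μM × 9600 = 7997 μM = 8.00 mM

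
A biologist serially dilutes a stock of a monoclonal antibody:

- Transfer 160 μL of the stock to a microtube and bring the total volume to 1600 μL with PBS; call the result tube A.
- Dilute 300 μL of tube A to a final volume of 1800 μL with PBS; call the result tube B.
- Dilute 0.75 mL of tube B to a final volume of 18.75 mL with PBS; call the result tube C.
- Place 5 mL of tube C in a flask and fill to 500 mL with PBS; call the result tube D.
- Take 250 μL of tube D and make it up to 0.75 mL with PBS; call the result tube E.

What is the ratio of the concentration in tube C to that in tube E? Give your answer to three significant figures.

Step 1: 160 μL brought to 1600 μL → factor 1600/160 = 10
Step 2: 300 μL brought to 1800 μL → factor 1800/300 = 6
Step 3: 0.75 mL brought to 18.75 mL → factor 18.75/0.75 = 25
Step 4: 5 mL brought to 500 mL → factor 500/5 = 100
Step 5: 250 μL brought to 0.75 mL → factor 750/250 = 3
Dilution factor to tube C = 1500; to tube E = 4.5 × 10^5
[tube C]/[tube E] = (factor to tube E)/(factor to tube C) = 4.5 × 10^5/1500 = 300

300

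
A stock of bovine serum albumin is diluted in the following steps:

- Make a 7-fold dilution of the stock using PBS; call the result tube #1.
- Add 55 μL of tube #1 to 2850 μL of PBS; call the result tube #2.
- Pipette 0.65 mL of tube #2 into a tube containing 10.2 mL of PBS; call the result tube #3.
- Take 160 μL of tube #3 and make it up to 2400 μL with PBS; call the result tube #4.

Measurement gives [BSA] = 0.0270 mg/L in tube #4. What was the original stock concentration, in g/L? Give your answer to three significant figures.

Step 1: 7-fold → factor 7
Step 2: 55 μL + 2850 μL = 2905 μL total → factor 2905/55 = 52.818
Step 3: 0.65 mL + 10.2 mL = 10.85 mL total → factor 10.85/0.65 = 16.692
Step 4: 160 μL brought to 2400 μL → factor 2400/160 = 15
Overall dilution factor = 7 × 52.818 × 16.692 × 15 = 92574
Stock = 0.0270 mg/L × 92574 = 2499 mg/L = 2.50 g/L

2.50 g/L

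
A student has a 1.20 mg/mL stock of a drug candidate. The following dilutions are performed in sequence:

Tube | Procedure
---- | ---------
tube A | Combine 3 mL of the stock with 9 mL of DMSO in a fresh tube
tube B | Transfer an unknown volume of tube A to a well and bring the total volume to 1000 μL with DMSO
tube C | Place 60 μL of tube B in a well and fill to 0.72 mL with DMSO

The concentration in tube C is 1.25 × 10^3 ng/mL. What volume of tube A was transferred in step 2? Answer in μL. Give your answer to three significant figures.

Step 1: 3 mL + 9 mL = 12 mL total → factor 12/3 = 4
Step 2: v brought to 1000 μL → factor = 1000 μL/v
Step 3: 60 μL brought to 0.72 mL → factor 720/60 = 12
Product of known-step factors = 48
Overall factor = 1.20 mg/mL / (1.25 × 10^3 ng/mL) = 960
Step-2 factor = 960 / 48 = 20
v = 1000 μL / 20 = 50.0 μL

50.0 μL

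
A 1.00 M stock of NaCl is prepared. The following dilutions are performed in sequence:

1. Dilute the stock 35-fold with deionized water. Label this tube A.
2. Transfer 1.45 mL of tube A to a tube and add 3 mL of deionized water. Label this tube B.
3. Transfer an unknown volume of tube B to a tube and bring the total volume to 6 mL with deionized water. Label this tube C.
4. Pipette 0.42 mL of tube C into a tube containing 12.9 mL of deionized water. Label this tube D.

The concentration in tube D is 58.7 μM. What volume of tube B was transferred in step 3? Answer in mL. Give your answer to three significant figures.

1.20 mL

Step 1: 35-fold → factor 35
Step 2: 1.45 mL + 3 mL = 4.45 mL total → factor 4.45/1.45 = 3.069
Step 3: v brought to 6 mL → factor = 6 mL/v
Step 4: 0.42 mL + 12.9 mL = 13.32 mL total → factor 13.32/0.42 = 31.714
Product of known-step factors = 3406.6
Overall factor = 1.00 M / (58.7 μM) = 17036
Step-3 factor = 17036 / 3406.6 = 5.0009
v = 6 mL / 5.0009 = 1.20 mL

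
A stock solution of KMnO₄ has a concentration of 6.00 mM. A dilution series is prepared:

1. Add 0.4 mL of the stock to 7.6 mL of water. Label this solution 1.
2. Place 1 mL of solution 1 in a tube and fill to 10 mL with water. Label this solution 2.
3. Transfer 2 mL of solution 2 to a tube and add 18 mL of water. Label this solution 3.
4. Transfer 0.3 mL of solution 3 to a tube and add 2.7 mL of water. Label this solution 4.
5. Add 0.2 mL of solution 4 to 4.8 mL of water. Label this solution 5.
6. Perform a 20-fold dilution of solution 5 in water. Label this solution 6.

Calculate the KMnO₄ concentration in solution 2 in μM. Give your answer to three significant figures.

30.0 μM

Step 1: 0.4 mL + 7.6 mL = 8 mL total → factor 8/0.4 = 20
Step 2: 1 mL brought to 10 mL → factor 10/1 = 10
Dilution factor through solution 2 = 20 × 10 = 200
[solution 2] = 6.00 mM / 200 = 0.03000 mM = 30.0 μM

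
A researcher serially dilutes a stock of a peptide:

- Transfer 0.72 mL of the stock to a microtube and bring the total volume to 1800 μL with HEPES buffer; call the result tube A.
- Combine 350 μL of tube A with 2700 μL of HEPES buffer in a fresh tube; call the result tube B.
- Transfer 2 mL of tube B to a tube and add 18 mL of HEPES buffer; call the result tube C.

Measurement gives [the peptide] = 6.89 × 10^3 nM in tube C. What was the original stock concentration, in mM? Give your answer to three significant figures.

Step 1: 0.72 mL brought to 1800 μL → factor 1.8/0.72 = 2.5
Step 2: 350 μL + 2700 μL = 3050 μL total → factor 3050/350 = 8.7143
Step 3: 2 mL + 18 mL = 20 mL total → factor 20/2 = 10
Overall dilution factor = 2.5 × 8.7143 × 10 = 217.86
Stock = 6.89 × 10^3 nM × 217.86 = 1.501 × 10^6 nM = 1.50 mM

1.50 mM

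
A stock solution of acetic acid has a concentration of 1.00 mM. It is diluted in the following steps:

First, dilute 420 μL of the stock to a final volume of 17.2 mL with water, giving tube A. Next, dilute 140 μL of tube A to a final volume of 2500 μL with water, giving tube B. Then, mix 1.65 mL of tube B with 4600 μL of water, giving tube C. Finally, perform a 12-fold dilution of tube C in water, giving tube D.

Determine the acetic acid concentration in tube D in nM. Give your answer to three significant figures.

30.1 nM

Step 1: 420 μL brought to 17.2 mL → factor 17200/420 = 40.952
Step 2: 140 μL brought to 2500 μL → factor 2500/140 = 17.857
Step 3: 1.65 mL + 4600 μL = 6.25 mL total → factor 6.25/1.65 = 3.7879
Step 4: 12-fold → factor 12
Overall dilution factor = 40.952 × 17.857 × 3.7879 × 12 = 33241
Final = 1.00 mM / 33241 = 3.008 × 10^-5 mM = 30.1 nM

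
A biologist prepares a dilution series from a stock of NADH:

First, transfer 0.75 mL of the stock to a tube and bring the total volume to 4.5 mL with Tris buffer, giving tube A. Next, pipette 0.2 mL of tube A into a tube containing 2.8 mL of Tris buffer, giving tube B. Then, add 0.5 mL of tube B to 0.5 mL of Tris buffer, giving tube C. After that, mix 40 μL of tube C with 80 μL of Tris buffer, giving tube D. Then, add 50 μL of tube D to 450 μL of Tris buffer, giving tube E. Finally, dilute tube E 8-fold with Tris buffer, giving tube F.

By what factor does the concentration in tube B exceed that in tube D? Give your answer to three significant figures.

Step 1: 0.75 mL brought to 4.5 mL → factor 4.5/0.75 = 6
Step 2: 0.2 mL + 2.8 mL = 3 mL total → factor 3/0.2 = 15
Step 3: 0.5 mL + 0.5 mL = 1 mL total → factor 1/0.5 = 2
Step 4: 40 μL + 80 μL = 120 μL total → factor 120/40 = 3
Dilution factor to tube B = 90; to tube D = 540
[tube B]/[tube D] = (factor to tube D)/(factor to tube B) = 540/90 = 6.00

6.00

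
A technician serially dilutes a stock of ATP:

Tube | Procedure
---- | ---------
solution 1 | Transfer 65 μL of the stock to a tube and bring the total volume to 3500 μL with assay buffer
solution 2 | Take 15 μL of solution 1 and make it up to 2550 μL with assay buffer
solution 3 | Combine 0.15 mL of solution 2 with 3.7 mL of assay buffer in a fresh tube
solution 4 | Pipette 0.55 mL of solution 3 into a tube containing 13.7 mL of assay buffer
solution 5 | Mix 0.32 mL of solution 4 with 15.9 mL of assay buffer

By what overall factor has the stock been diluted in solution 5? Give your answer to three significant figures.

3.09 × 10^8

Step 1: 65 μL brought to 3500 μL → factor 3500/65 = 53.846
Step 2: 15 μL brought to 2550 μL → factor 2550/15 = 170
Step 3: 0.15 mL + 3.7 mL = 3.85 mL total → factor 3.85/0.15 = 25.667
Step 4: 0.55 mL + 13.7 mL = 14.25 mL total → factor 14.25/0.55 = 25.909
Step 5: 0.32 mL + 15.9 mL = 16.22 mL total → factor 16.22/0.32 = 50.688
Overall dilution factor = 53.846 × 170 × 25.667 × 25.909 × 50.688 = 3.0855 × 10^8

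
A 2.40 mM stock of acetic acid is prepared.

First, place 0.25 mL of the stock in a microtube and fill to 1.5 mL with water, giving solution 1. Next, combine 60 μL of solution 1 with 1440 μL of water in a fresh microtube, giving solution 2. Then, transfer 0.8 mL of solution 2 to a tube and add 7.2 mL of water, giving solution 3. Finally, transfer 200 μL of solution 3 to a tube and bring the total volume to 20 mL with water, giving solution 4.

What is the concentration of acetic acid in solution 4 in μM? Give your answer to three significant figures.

Step 1: 0.25 mL brought to 1.5 mL → factor 1.5/0.25 = 6
Step 2: 60 μL + 1440 μL = 1500 μL total → factor 1500/60 = 25
Step 3: 0.8 mL + 7.2 mL = 8 mL total → factor 8/0.8 = 10
Step 4: 200 μL brought to 20 mL → factor 20000/200 = 100
Overall dilution factor = 6 × 25 × 10 × 100 = 1.5 × 10^5
Final = 2.40 mM / 1.5 × 10^5 = 1.600 × 10^-5 mM = 0.0160 μM

0.0160 μM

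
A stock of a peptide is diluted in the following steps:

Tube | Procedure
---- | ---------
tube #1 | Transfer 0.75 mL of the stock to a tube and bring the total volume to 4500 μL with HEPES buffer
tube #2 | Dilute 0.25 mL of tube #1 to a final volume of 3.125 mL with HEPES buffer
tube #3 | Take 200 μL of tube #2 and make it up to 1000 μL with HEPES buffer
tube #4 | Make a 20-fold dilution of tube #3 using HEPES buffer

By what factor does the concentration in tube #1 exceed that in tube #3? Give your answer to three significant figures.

62.5

Step 1: 0.75 mL brought to 4500 μL → factor 4.5/0.75 = 6
Step 2: 0.25 mL brought to 3.125 mL → factor 3.125/0.25 = 12.5
Step 3: 200 μL brought to 1000 μL → factor 1000/200 = 5
Dilution factor to tube #1 = 6; to tube #3 = 375
[tube #1]/[tube #3] = (factor to tube #3)/(factor to tube #1) = 375/6 = 62.5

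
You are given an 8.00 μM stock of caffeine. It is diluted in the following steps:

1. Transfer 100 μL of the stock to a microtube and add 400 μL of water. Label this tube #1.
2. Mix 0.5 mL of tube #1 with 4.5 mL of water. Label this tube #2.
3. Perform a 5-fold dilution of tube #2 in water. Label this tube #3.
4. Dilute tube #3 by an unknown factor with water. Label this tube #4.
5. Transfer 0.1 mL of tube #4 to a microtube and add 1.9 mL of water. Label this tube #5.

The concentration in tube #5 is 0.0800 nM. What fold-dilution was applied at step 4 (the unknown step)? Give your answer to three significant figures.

20.0-fold

Step 1: 100 μL + 400 μL = 500 μL total → factor 500/100 = 5
Step 2: 0.5 mL + 4.5 mL = 5 mL total → factor 5/0.5 = 10
Step 3: 5-fold → factor 5
Step 4: unknown factor x
Step 5: 0.1 mL + 1.9 mL = 2 mL total → factor 2/0.1 = 20
Product of known-step factors = 5000
Overall factor = 8.00 μM / (0.0800 nM) = 1 × 10^5
x = 1 × 10^5 / 5000 = 20.0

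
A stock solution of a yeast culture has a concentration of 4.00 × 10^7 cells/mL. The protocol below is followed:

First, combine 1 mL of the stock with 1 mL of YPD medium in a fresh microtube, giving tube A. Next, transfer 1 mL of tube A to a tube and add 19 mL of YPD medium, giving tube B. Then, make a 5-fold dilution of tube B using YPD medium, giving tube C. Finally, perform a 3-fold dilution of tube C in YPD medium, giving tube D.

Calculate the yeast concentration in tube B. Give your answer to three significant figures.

Step 1: 1 mL + 1 mL = 2 mL total → factor 2/1 = 2
Step 2: 1 mL + 19 mL = 20 mL total → factor 20/1 = 20
Dilution factor through tube B = 2 × 20 = 40
[tube B] = 4.00 × 10^7 cells/mL / 40 = 1.00 × 10^6 cells/mL

1.00 × 10^6 cells/mL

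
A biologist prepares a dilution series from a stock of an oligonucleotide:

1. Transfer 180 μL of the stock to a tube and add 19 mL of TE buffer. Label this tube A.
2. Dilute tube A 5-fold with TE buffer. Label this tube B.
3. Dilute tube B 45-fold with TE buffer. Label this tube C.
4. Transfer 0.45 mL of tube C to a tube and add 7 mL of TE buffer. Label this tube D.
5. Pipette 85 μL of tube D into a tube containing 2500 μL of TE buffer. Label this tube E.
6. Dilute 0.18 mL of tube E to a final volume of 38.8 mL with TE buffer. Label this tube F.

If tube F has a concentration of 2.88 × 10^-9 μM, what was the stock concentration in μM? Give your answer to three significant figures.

Step 1: 180 μL + 19 mL = 19180 μL total → factor 19180/180 = 106.56
Step 2: 5-fold → factor 5
Step 3: 45-fold → factor 45
Step 4: 0.45 mL + 7 mL = 7.45 mL total → factor 7.45/0.45 = 16.556
Step 5: 85 μL + 2500 μL = 2585 μL total → factor 2585/85 = 30.412
Step 6: 0.18 mL brought to 38.8 mL → factor 38.8/0.18 = 215.56
Overall dilution factor = 106.56 × 5 × 45 × 16.556 × 30.412 × 215.56 = 2.602 × 10^9
Stock = 2.88 × 10^-9 μM × 2.602 × 10^9 = 7.49 μM

7.49 μM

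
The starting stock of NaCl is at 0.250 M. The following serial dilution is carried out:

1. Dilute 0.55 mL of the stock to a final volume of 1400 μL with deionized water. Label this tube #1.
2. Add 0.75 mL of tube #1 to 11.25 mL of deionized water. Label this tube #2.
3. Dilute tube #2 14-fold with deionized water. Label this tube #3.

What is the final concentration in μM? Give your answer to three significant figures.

Step 1: 0.55 mL brought to 1400 μL → factor 1.4/0.55 = 2.5455
Step 2: 0.75 mL + 11.25 mL = 12 mL total → factor 12/0.75 = 16
Step 3: 14-fold → factor 14
Overall dilution factor = 2.5455 × 16 × 14 = 570.18
Final = 0.250 M / 570.18 = 0.0004385 M = 438 μM

438 μM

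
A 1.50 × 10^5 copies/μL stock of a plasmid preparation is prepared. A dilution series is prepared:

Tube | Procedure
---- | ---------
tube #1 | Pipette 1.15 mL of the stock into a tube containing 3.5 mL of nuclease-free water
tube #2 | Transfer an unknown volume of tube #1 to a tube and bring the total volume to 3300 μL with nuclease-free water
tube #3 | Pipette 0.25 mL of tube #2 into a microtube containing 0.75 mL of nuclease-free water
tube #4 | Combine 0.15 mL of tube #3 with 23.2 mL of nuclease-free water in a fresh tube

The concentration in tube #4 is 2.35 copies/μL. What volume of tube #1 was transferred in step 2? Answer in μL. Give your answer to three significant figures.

130 μL

Step 1: 1.15 mL + 3.5 mL = 4.65 mL total → factor 4.65/1.15 = 4.0435
Step 2: v brought to 3300 μL → factor = 3300 μL/v
Step 3: 0.25 mL + 0.75 mL = 1 mL total → factor 1/0.25 = 4
Step 4: 0.15 mL + 23.2 mL = 23.35 mL total → factor 23.35/0.15 = 155.67
Product of known-step factors = 2517.7
Overall factor = 1.50 × 10^5 copies/μL / (2.35 copies/μL) = 63830
Step-2 factor = 63830 / 2517.7 = 25.352
v = 3300 μL / 25.352 = 130 μL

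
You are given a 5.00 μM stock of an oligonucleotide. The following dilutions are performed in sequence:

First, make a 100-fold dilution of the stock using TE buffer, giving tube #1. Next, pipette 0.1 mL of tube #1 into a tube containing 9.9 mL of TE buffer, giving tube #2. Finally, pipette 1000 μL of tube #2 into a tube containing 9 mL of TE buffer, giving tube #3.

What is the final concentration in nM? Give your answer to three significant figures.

0.0500 nM

Step 1: 100-fold → factor 100
Step 2: 0.1 mL + 9.9 mL = 10 mL total → factor 10/0.1 = 100
Step 3: 1000 μL + 9 mL = 10000 μL total → factor 10000/1000 = 10
Overall dilution factor = 100 × 100 × 10 = 1 × 10^5
Final = 5.00 μM / 1 × 10^5 = 5.000 × 10^-5 μM = 0.0500 nM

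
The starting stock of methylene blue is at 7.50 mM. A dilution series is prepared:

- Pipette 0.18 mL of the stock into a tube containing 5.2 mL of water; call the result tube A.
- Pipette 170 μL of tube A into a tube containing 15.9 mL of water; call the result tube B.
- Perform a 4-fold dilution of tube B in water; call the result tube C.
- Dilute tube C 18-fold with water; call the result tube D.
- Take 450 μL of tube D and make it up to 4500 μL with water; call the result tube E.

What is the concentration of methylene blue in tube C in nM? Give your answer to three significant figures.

664 nM

Step 1: 0.18 mL + 5.2 mL = 5.38 mL total → factor 5.38/0.18 = 29.889
Step 2: 170 μL + 15.9 mL = 16070 μL total → factor 16070/170 = 94.529
Step 3: 4-fold → factor 4
Dilution factor through tube C = 29.889 × 94.529 × 4 = 11302
[tube C] = 7.50 mM / 11302 = 0.0006636 mM = 664 nM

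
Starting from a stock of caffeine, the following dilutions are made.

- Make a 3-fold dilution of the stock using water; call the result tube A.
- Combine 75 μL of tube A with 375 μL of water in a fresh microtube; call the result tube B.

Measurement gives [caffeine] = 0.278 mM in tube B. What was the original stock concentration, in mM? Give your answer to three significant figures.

Step 1: 3-fold → factor 3
Step 2: 75 μL + 375 μL = 450 μL total → factor 450/75 = 6
Overall dilution factor = 3 × 6 = 18
Stock = 0.278 mM × 18 = 5.00 mM

5.00 mM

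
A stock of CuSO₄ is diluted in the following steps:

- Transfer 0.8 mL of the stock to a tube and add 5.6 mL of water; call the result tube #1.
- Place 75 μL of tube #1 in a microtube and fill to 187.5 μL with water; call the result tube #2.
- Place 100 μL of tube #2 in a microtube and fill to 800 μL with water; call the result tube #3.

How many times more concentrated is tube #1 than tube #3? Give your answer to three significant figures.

20.0

Step 1: 0.8 mL + 5.6 mL = 6.4 mL total → factor 6.4/0.8 = 8
Step 2: 75 μL brought to 187.5 μL → factor 187.5/75 = 2.5
Step 3: 100 μL brought to 800 μL → factor 800/100 = 8
Dilution factor to tube #1 = 8; to tube #3 = 160
[tube #1]/[tube #3] = (factor to tube #3)/(factor to tube #1) = 160/8 = 20.0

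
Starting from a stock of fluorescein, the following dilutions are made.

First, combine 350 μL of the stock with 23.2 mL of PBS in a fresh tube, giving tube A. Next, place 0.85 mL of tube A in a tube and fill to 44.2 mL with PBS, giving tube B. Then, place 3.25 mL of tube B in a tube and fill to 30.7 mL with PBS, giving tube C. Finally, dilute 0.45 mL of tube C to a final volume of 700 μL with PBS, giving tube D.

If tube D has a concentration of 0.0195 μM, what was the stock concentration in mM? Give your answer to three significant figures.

1.00 mM

Step 1: 350 μL + 23.2 mL = 23550 μL total → factor 23550/350 = 67.286
Step 2: 0.85 mL brought to 44.2 mL → factor 44.2/0.85 = 52
Step 3: 3.25 mL brought to 30.7 mL → factor 30.7/3.25 = 9.4462
Step 4: 0.45 mL brought to 700 μL → factor 0.7/0.45 = 1.5556
Overall dilution factor = 67.286 × 52 × 9.4462 × 1.5556 = 51412
Stock = 0.0195 μM × 51412 = 1003 μM = 1.00 mM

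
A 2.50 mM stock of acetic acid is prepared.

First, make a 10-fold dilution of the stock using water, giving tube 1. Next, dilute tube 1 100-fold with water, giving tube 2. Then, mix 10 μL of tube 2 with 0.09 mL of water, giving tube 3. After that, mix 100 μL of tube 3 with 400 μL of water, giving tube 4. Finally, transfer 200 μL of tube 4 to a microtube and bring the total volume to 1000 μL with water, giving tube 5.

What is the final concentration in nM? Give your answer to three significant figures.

Step 1: 10-fold → factor 10
Step 2: 100-fold → factor 100
Step 3: 10 μL + 0.09 mL = 100 μL total → factor 100/10 = 10
Step 4: 100 μL + 400 μL = 500 μL total → factor 500/100 = 5
Step 5: 200 μL brought to 1000 μL → factor 1000/200 = 5
Overall dilution factor = 10 × 100 × 10 × 5 × 5 = 2.5 × 10^5
Final = 2.50 mM / 2.5 × 10^5 = 1.000 × 10^-5 mM = 10.0 nM

10.0 nM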